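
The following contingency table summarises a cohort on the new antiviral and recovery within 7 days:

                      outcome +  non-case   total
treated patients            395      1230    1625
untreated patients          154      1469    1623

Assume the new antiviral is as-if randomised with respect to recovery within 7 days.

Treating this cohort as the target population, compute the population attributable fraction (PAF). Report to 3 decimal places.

PAF ≈ 0.439

p₁ = P(outcome | exposed) = 395/1625 = 0.24308
p₀ = P(outcome | unexposed) = 154/1623 = 0.094886
Exposure prevalence π = 1625/3248 = 0.50031; overall risk P(Y=1) = 0.16903.
Under exogeneity, PAF = [P(Y=1) − p₀]/P(Y=1).
PAF = (0.16903 − 0.094886) / 0.16903 ≈ 0.4386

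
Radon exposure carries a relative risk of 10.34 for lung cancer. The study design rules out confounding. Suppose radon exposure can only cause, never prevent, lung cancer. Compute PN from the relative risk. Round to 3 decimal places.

Under exogeneity and monotonicity, PN = (RR − 1) / RR = 1 − 1/RR.
PN = (10.34 − 1) / 10.34 = 9.34 / 10.34 ≈ 0.9033

PN ≈ 0.903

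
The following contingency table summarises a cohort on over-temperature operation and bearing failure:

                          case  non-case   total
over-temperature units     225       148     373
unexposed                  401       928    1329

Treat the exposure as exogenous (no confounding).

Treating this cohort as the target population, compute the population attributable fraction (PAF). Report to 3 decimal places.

p₁ = P(outcome | exposed) = 225/373 = 0.60322
p₀ = P(outcome | unexposed) = 401/1329 = 0.30173
Exposure prevalence π = 373/1702 = 0.21915; overall risk P(Y=1) = 0.3678.
Under exogeneity, PAF = [P(Y=1) − p₀]/P(Y=1).
PAF = (0.3678 − 0.30173) / 0.3678 ≈ 0.1796

PAF ≈ 0.180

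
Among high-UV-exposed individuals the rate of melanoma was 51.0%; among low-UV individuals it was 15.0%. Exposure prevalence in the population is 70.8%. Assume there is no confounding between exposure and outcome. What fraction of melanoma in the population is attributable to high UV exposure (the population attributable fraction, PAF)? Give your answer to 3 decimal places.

PAF ≈ 0.630

p₁ = 0.51, p₀ = 0.15.
Overall risk P(Y=1) = π·p₁ + (1−π)·p₀ = 0.708×0.51 + 0.292×0.15 = 0.40488.
Under exogeneity, PAF = [P(Y=1) − p₀] / P(Y=1).
PAF = (0.40488 − 0.15) / 0.40488 ≈ 0.6295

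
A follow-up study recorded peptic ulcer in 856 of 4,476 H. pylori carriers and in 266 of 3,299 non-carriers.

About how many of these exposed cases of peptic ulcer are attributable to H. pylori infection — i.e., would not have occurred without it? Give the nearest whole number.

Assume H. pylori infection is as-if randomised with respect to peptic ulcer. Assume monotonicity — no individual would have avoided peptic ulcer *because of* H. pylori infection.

p₁ = P(outcome | exposed) = 856/4476 = 0.19124
p₀ = P(outcome | unexposed) = 266/3299 = 0.08063
PN = (p₁ − p₀)/p₁ = (0.19124 − 0.08063) / 0.19124 ≈ 0.57839.
Attributable cases ≈ PN × (exposed cases) = 0.57839 × 856 ≈ 495.10.

about 495 cases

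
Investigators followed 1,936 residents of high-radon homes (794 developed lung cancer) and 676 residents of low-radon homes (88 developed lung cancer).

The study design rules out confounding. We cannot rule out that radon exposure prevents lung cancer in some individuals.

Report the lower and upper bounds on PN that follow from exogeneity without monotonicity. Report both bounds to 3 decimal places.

p₁ = P(outcome | exposed) = 794/1936 = 0.41012
p₀ = P(outcome | unexposed) = 88/676 = 0.13018
Under exogeneity alone the bounds on PN are max{0,(p₁−p₀)/p₁} ≤ PN ≤ min{1,(1−p₀)/p₁}.
  lower = (p₁ − p₀)/p₁ = 0.27995 / 0.41012 ≈ 0.6826
  upper = min{1, (1 − p₀)/p₁} = 0.86982 / 0.41012 ≈ 2.1209 → capped at 1

0.683 ≤ PN ≤ 1.000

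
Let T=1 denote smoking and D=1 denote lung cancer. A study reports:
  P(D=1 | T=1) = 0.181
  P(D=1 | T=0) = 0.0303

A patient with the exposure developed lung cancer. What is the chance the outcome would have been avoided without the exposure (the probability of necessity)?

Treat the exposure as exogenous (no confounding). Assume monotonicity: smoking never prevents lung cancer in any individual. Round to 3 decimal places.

PN ≈ 0.833

Let p₁ = 0.181, p₀ = 0.0303.
Under exogeneity and monotonicity, PN = (p₁ − p₀) / p₁.
PN = (0.181 − 0.0303) / 0.181 = 0.1507 / 0.181 ≈ 0.8326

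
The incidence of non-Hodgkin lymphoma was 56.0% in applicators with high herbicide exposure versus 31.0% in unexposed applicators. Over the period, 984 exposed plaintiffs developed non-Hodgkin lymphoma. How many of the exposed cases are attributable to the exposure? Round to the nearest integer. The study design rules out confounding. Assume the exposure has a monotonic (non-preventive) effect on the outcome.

about 439 cases

p₁ = 0.56, p₀ = 0.31.
PN = (p₁ − p₀)/p₁ = (0.56 − 0.31) / 0.56 ≈ 0.44643.
Attributable cases ≈ PN × (exposed cases) = 0.44643 × 984 ≈ 439.29.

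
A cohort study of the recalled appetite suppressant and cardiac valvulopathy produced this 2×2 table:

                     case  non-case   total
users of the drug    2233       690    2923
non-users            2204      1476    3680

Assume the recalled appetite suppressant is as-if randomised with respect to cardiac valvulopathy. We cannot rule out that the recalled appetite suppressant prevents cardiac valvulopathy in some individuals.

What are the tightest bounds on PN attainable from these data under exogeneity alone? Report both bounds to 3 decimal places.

0.216 ≤ PN ≤ 0.525

p₁ = P(outcome | exposed) = 2233/2923 = 0.76394
p₀ = P(outcome | unexposed) = 2204/3680 = 0.59891
Under exogeneity alone the bounds on PN are max{0,(p₁−p₀)/p₁} ≤ PN ≤ min{1,(1−p₀)/p₁}.
  lower = (p₁ − p₀)/p₁ = 0.16503 / 0.76394 ≈ 0.2160
  upper = min{1, (1 − p₀)/p₁} = 0.40109 / 0.76394 ≈ 0.5250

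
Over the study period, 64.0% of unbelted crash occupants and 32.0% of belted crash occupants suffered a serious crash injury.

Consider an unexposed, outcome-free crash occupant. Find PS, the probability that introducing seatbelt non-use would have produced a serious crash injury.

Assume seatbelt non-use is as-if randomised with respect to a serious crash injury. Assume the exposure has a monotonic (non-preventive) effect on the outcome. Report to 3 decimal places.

p₁ = 0.64, p₀ = 0.32.
Under exogeneity and monotonicity, PS = (p₁ − p₀) / (1 − p₀).
PS = (0.64 − 0.32) / (1 − 0.32) = 0.32 / 0.68 ≈ 0.4706

PS ≈ 0.471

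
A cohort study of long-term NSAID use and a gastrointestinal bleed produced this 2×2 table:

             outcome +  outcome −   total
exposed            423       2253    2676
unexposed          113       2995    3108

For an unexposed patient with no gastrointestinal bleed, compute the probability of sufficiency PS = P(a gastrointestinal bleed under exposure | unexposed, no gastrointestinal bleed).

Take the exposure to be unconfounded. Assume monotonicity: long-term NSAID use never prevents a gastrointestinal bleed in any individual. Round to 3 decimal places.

p₁ = P(outcome | exposed) = 423/2676 = 0.15807
p₀ = P(outcome | unexposed) = 113/3108 = 0.036358
Under exogeneity and monotonicity, PS = (p₁ − p₀) / (1 − p₀).
PS = (0.15807 − 0.036358) / (1 − 0.036358) = 0.12171 / 0.96364 ≈ 0.1263

PS ≈ 0.126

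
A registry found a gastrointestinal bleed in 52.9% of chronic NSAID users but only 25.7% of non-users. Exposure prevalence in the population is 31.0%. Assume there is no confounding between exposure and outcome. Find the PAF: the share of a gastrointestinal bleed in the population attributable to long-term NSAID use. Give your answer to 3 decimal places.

PAF ≈ 0.247

p₁ = 0.529, p₀ = 0.257.
Overall risk P(Y=1) = π·p₁ + (1−π)·p₀ = 0.31×0.529 + 0.69×0.257 = 0.34132.
Under exogeneity, PAF = [P(Y=1) − p₀] / P(Y=1).
PAF = (0.34132 − 0.257) / 0.34132 ≈ 0.2470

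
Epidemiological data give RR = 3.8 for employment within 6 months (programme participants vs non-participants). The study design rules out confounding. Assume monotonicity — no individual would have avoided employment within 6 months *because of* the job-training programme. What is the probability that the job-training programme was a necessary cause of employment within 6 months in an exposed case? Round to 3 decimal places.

Under exogeneity and monotonicity, PN = (RR − 1) / RR = 1 − 1/RR.
PN = (3.8 − 1) / 3.8 = 2.8 / 3.8 ≈ 0.7368

PN ≈ 0.737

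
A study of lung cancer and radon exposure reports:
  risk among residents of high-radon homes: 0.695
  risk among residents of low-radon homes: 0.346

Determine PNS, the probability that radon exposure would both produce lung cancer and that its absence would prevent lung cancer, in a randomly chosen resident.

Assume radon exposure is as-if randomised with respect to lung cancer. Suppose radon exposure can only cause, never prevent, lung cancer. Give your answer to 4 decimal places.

PNS ≈ 0.3490

Let p₁ = 0.695, p₀ = 0.346.
Under exogeneity and monotonicity, PNS = p₁ − p₀.
PNS = 0.695 − 0.346 = 0.349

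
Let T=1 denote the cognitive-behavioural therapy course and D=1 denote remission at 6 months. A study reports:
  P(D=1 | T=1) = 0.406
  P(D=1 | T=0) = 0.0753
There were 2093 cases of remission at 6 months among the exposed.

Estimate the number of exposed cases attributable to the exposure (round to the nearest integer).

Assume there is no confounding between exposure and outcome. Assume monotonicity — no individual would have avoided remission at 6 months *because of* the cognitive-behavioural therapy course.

Let p₁ = 0.406, p₀ = 0.0753.
PN = (p₁ − p₀)/p₁ = (0.406 − 0.0753) / 0.406 ≈ 0.81453.
Attributable cases ≈ PN × (exposed cases) = 0.81453 × 2093 ≈ 1704.82.

about 1705 cases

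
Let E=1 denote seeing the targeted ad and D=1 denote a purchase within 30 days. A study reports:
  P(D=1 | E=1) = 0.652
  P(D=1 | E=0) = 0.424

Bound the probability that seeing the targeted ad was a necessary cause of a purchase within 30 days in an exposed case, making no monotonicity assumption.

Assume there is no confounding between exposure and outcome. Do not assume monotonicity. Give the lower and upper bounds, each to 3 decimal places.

Let p₁ = 0.652, p₀ = 0.424.
Under exogeneity alone the bounds on PN are max{0,(p₁−p₀)/p₁} ≤ PN ≤ min{1,(1−p₀)/p₁}.
  lower = (p₁ − p₀)/p₁ = 0.228 / 0.652 ≈ 0.3497
  upper = min{1, (1 − p₀)/p₁} = 0.576 / 0.652 ≈ 0.8834

0.350 ≤ PN ≤ 0.883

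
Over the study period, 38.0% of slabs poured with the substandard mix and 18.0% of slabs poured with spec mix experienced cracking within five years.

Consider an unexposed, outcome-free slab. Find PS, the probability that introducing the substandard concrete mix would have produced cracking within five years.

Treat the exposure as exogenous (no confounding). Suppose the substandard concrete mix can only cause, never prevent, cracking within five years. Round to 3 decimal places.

p₁ = 0.38, p₀ = 0.18.
Under exogeneity and monotonicity, PS = (p₁ − p₀) / (1 − p₀).
PS = (0.38 − 0.18) / (1 − 0.18) = 0.2 / 0.82 ≈ 0.2439

PS ≈ 0.244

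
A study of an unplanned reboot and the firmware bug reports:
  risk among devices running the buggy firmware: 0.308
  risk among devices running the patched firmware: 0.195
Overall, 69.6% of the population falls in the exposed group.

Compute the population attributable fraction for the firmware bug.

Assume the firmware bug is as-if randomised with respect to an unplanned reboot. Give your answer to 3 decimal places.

PAF ≈ 0.287

Let p₁ = 0.308, p₀ = 0.195.
Overall risk P(Y=1) = π·p₁ + (1−π)·p₀ = 0.696×0.308 + 0.304×0.195 = 0.27365.
Under exogeneity, PAF = [P(Y=1) − p₀] / P(Y=1).
PAF = (0.27365 − 0.195) / 0.27365 ≈ 0.2874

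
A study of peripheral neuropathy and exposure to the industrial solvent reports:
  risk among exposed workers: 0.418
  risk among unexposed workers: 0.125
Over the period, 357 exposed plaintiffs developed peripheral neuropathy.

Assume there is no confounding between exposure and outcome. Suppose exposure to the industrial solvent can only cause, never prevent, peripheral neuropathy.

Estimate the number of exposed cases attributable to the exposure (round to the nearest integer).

about 250 cases

Let p₁ = 0.418, p₀ = 0.125.
PN = (p₁ − p₀)/p₁ = (0.418 − 0.125) / 0.418 ≈ 0.70096.
Attributable cases ≈ PN × (exposed cases) = 0.70096 × 357 ≈ 250.24.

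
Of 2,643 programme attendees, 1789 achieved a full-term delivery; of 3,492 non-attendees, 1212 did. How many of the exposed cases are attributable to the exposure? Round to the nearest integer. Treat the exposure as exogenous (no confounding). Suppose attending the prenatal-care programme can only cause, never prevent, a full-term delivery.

about 872 cases

p₁ = P(outcome | exposed) = 1789/2643 = 0.67688
p₀ = P(outcome | unexposed) = 1212/3492 = 0.34708
PN = (p₁ − p₀)/p₁ = (0.67688 − 0.34708) / 0.67688 ≈ 0.48724.
Attributable cases ≈ PN × (exposed cases) = 0.48724 × 1789 ≈ 871.67.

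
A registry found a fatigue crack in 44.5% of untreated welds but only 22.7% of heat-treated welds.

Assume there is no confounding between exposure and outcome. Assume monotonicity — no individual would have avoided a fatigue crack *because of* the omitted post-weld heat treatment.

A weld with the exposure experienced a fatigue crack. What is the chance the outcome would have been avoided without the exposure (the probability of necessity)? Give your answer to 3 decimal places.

PN ≈ 0.490

p₁ = 0.445, p₀ = 0.227.
Under exogeneity and monotonicity, PN = (p₁ − p₀) / p₁.
PN = (0.445 − 0.227) / 0.445 = 0.218 / 0.445 ≈ 0.4899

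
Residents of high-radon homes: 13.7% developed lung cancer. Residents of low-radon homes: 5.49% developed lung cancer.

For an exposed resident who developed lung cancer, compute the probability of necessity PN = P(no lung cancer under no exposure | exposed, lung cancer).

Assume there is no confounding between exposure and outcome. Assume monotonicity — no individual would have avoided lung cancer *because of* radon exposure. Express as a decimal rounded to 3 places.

p₁ = 0.137, p₀ = 0.0549.
Under exogeneity and monotonicity, PN = (p₁ − p₀) / p₁.
PN = (0.137 − 0.0549) / 0.137 = 0.0821 / 0.137 ≈ 0.5993

PN ≈ 0.599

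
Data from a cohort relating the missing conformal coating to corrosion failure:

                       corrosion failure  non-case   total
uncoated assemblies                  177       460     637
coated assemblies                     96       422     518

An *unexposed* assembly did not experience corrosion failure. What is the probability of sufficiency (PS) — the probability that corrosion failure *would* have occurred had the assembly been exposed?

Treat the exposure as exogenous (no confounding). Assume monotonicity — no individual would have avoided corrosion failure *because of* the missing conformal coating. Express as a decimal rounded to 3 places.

p₁ = P(outcome | exposed) = 177/637 = 0.27786
p₀ = P(outcome | unexposed) = 96/518 = 0.18533
Under exogeneity and monotonicity, PS = (p₁ − p₀)/(1 − p₀).
PS = (0.27786 − 0.18533) / 0.81467 ≈ 0.1136

PS ≈ 0.114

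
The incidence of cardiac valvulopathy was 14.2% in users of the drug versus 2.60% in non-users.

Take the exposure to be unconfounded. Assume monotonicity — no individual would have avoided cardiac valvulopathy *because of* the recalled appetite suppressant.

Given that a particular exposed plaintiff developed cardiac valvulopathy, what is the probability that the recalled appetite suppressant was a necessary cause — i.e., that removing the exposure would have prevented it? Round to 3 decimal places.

PN ≈ 0.817

p₁ = 0.142, p₀ = 0.026.
Under exogeneity and monotonicity, PN = (p₁ − p₀) / p₁.
PN = (0.142 − 0.026) / 0.142 = 0.116 / 0.142 ≈ 0.8169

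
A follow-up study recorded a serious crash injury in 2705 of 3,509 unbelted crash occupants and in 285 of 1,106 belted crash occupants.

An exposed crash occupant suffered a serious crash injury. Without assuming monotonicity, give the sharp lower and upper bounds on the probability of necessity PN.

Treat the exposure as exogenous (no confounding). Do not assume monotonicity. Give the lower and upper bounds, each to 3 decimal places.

0.666 ≤ PN ≤ 0.963

p₁ = P(outcome | exposed) = 2705/3509 = 0.77087
p₀ = P(outcome | unexposed) = 285/1106 = 0.25769
Under exogeneity alone the bounds on PN are max{0,(p₁−p₀)/p₁} ≤ PN ≤ min{1,(1−p₀)/p₁}.
  lower = (p₁ − p₀)/p₁ = 0.51319 / 0.77087 ≈ 0.6657
  upper = min{1, (1 − p₀)/p₁} = 0.74231 / 0.77087 ≈ 0.9630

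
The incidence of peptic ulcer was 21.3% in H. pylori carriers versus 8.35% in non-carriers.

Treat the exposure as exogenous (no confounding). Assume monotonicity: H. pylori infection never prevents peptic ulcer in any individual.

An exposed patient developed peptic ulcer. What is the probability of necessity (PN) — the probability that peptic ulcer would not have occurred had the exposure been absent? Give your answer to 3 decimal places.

PN ≈ 0.608

p₁ = 0.213, p₀ = 0.0835.
Under exogeneity and monotonicity, PN = (p₁ − p₀) / p₁.
PN = (0.213 − 0.0835) / 0.213 = 0.1295 / 0.213 ≈ 0.6080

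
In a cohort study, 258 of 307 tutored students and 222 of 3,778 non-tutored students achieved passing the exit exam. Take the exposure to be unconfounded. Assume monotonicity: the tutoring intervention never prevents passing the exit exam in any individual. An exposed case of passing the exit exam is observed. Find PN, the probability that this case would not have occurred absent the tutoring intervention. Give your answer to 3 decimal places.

PN ≈ 0.930

p₁ = P(outcome | exposed) = 258/307 = 0.84039
p₀ = P(outcome | unexposed) = 222/3778 = 0.058761
Under exogeneity and monotonicity, PN = (p₁ − p₀) / p₁.
PN = (0.84039 − 0.058761) / 0.84039 = 0.78163 / 0.84039 ≈ 0.9301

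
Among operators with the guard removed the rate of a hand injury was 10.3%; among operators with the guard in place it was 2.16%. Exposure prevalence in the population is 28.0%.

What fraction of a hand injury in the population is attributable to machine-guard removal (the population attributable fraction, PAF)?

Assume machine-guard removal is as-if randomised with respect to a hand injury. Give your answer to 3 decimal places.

p₁ = 0.103, p₀ = 0.0216.
Overall risk P(Y=1) = π·p₁ + (1−π)·p₀ = 0.28×0.103 + 0.72×0.0216 = 0.044392.
Under exogeneity, PAF = [P(Y=1) − p₀] / P(Y=1).
PAF = (0.044392 − 0.0216) / 0.044392 ≈ 0.5134

PAF ≈ 0.513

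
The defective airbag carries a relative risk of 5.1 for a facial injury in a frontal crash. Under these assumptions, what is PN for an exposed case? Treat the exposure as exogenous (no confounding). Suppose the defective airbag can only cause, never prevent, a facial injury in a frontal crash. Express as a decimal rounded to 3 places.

Under exogeneity and monotonicity, PN = (RR − 1) / RR = 1 − 1/RR.
PN = (5.1 − 1) / 5.1 = 4.1 / 5.1 ≈ 0.8039

PN ≈ 0.804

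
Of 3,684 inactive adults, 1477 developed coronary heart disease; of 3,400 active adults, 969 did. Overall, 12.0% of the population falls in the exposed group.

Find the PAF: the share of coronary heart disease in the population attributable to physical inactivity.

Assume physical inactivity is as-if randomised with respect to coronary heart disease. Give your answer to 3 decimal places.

p₁ = P(outcome | exposed) = 1477/3684 = 0.40092
p₀ = P(outcome | unexposed) = 969/3400 = 0.285
Overall risk P(Y=1) = π·p₁ + (1−π)·p₀ = 0.12×0.40092 + 0.88×0.285 = 0.29891.
Under exogeneity, PAF = [P(Y=1) − p₀] / P(Y=1).
PAF = (0.29891 − 0.285) / 0.29891 ≈ 0.0465

PAF ≈ 0.047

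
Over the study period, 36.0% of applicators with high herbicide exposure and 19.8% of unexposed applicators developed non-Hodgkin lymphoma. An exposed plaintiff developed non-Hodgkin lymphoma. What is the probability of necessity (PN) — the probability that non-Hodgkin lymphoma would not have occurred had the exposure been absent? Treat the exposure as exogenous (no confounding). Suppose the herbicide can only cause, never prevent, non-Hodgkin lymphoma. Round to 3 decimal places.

p₁ = 0.36, p₀ = 0.198.
Under exogeneity and monotonicity, PN = (p₁ − p₀) / p₁.
PN = (0.36 − 0.198) / 0.36 = 0.162 / 0.36 ≈ 0.4500

PN ≈ 0.450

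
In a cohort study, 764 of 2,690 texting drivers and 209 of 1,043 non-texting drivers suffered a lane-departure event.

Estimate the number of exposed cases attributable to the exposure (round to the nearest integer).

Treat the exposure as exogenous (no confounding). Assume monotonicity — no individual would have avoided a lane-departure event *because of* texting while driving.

about 225 cases

p₁ = P(outcome | exposed) = 764/2690 = 0.28401
p₀ = P(outcome | unexposed) = 209/1043 = 0.20038
PN = (p₁ − p₀)/p₁ = (0.28401 − 0.20038) / 0.28401 ≈ 0.29446.
Attributable cases ≈ PN × (exposed cases) = 0.29446 × 764 ≈ 224.97.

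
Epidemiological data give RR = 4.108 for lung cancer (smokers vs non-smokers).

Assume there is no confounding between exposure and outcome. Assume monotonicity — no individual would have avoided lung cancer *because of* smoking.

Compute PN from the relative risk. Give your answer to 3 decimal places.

Under exogeneity and monotonicity, PN = (RR − 1) / RR = 1 − 1/RR.
PN = (4.108 − 1) / 4.108 = 3.108 / 4.108 ≈ 0.7566

PN ≈ 0.757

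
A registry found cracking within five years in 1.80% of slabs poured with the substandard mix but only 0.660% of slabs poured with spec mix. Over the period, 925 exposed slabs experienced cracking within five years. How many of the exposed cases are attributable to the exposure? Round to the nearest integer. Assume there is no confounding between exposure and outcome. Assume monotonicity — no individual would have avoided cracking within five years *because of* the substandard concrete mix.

p₁ = 0.018, p₀ = 0.0066.
PN = (p₁ − p₀)/p₁ = (0.018 − 0.0066) / 0.018 ≈ 0.63333.
Attributable cases ≈ PN × (exposed cases) = 0.63333 × 925 ≈ 585.83.

about 586 cases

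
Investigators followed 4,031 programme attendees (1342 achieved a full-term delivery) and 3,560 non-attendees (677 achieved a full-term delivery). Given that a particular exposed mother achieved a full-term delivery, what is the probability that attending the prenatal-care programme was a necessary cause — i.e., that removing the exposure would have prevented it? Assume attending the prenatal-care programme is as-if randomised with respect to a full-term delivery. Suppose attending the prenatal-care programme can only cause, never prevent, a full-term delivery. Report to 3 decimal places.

PN ≈ 0.429

p₁ = P(outcome | exposed) = 1342/4031 = 0.33292
p₀ = P(outcome | unexposed) = 677/3560 = 0.19017
Under exogeneity and monotonicity, PN = (p₁ − p₀) / p₁.
PN = (0.33292 − 0.19017) / 0.33292 = 0.14275 / 0.33292 ≈ 0.4288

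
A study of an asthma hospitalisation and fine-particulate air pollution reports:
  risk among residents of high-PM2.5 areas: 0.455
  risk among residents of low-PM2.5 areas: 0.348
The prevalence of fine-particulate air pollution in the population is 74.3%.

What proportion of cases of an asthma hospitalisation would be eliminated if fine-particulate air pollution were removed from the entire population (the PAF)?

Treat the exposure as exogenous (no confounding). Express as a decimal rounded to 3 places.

PAF ≈ 0.186

Let p₁ = 0.455, p₀ = 0.348.
Overall risk P(Y=1) = π·p₁ + (1−π)·p₀ = 0.743×0.455 + 0.257×0.348 = 0.4275.
Under exogeneity, PAF = [P(Y=1) − p₀] / P(Y=1).
PAF = (0.4275 − 0.348) / 0.4275 ≈ 0.1860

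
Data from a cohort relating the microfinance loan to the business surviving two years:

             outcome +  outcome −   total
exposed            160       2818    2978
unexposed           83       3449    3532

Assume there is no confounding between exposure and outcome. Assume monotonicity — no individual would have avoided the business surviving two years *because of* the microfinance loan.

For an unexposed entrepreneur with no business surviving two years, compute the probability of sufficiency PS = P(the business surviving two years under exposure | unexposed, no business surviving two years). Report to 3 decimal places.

PS ≈ 0.031

p₁ = P(outcome | exposed) = 160/2978 = 0.053727
p₀ = P(outcome | unexposed) = 83/3532 = 0.023499
Under exogeneity and monotonicity, PS = (p₁ − p₀)/(1 − p₀).
PS = (0.053727 − 0.023499) / 0.9765 ≈ 0.0310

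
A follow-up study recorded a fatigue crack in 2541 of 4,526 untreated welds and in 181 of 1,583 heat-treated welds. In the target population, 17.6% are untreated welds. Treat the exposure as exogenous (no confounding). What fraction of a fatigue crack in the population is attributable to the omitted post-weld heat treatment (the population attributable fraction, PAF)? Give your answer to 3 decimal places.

p₁ = P(outcome | exposed) = 2541/4526 = 0.56142
p₀ = P(outcome | unexposed) = 181/1583 = 0.11434
Overall risk P(Y=1) = π·p₁ + (1−π)·p₀ = 0.176×0.56142 + 0.824×0.11434 = 0.19303.
Under exogeneity, PAF = [P(Y=1) − p₀] / P(Y=1).
PAF = (0.19303 − 0.11434) / 0.19303 ≈ 0.4076

PAF ≈ 0.408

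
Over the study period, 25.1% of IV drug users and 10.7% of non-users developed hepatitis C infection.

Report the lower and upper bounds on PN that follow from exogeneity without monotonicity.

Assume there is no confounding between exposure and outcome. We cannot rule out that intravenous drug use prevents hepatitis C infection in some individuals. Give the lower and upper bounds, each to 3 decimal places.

p₁ = 0.251, p₀ = 0.107.
Under exogeneity alone the bounds on PN are max{0,(p₁−p₀)/p₁} ≤ PN ≤ min{1,(1−p₀)/p₁}.
  lower = (p₁ − p₀)/p₁ = 0.144 / 0.251 ≈ 0.5737
  upper = min{1, (1 − p₀)/p₁} = 0.893 / 0.251 ≈ 3.5578 → capped at 1

0.574 ≤ PN ≤ 1.000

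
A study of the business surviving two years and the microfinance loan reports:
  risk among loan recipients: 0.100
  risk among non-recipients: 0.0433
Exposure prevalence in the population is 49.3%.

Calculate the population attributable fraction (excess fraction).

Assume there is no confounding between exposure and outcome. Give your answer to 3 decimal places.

PAF ≈ 0.392

Let p₁ = 0.1, p₀ = 0.0433.
Overall risk P(Y=1) = π·p₁ + (1−π)·p₀ = 0.493×0.1 + 0.507×0.0433 = 0.071253.
Under exogeneity, PAF = [P(Y=1) − p₀] / P(Y=1).
PAF = (0.071253 − 0.0433) / 0.071253 ≈ 0.3923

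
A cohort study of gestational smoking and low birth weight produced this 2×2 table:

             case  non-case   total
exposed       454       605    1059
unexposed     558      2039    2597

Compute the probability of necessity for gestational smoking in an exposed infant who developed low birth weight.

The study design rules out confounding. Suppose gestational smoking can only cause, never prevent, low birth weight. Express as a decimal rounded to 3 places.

PN ≈ 0.499

p₁ = P(outcome | exposed) = 454/1059 = 0.42871
p₀ = P(outcome | unexposed) = 558/2597 = 0.21486
Under exogeneity and monotonicity, PN = (p₁ − p₀) / p₁.
PN = (0.42871 − 0.21486) / 0.42871 = 0.21384 / 0.42871 ≈ 0.4988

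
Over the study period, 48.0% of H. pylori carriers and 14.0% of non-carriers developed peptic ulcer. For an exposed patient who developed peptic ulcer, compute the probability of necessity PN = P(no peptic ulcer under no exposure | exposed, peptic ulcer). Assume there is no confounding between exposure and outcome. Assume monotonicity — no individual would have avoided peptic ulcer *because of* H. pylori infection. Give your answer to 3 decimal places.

p₁ = 0.48, p₀ = 0.14.
Under exogeneity and monotonicity, PN = (p₁ − p₀) / p₁.
PN = (0.48 − 0.14) / 0.48 = 0.34 / 0.48 ≈ 0.7083

PN ≈ 0.708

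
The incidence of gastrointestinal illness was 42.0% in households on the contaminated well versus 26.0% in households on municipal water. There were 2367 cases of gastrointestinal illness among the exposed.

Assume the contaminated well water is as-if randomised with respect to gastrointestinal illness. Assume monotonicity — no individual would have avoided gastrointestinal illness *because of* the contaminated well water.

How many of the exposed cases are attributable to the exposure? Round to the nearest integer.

about 902 cases

p₁ = 0.42, p₀ = 0.26.
PN = (p₁ − p₀)/p₁ = (0.42 − 0.26) / 0.42 ≈ 0.38095.
Attributable cases ≈ PN × (exposed cases) = 0.38095 × 2367 ≈ 901.71.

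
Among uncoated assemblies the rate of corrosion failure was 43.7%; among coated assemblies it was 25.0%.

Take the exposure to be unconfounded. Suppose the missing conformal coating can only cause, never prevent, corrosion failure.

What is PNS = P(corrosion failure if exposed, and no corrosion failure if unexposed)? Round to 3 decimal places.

p₁ = 0.437, p₀ = 0.25.
Under exogeneity and monotonicity, PNS = p₁ − p₀.
PNS = 0.437 − 0.25 = 0.187

PNS ≈ 0.187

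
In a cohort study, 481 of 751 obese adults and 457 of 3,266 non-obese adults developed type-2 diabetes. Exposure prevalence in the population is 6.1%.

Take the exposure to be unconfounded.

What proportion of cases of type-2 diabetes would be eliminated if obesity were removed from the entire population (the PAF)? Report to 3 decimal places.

PAF ≈ 0.179

p₁ = P(outcome | exposed) = 481/751 = 0.64048
p₀ = P(outcome | unexposed) = 457/3266 = 0.13993
Overall risk P(Y=1) = π·p₁ + (1−π)·p₀ = 0.061×0.64048 + 0.939×0.13993 = 0.17046.
Under exogeneity, PAF = [P(Y=1) − p₀] / P(Y=1).
PAF = (0.17046 − 0.13993) / 0.17046 ≈ 0.1791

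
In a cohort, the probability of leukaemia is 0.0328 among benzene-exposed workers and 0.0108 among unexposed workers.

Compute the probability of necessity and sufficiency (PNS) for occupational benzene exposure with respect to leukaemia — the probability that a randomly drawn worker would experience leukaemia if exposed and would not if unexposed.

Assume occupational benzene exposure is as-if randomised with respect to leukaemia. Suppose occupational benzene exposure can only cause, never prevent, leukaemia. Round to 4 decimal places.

PNS ≈ 0.0220

Let p₁ = 0.0328, p₀ = 0.0108.
Under exogeneity and monotonicity, PNS = p₁ − p₀.
PNS = 0.0328 − 0.0108 = 0.022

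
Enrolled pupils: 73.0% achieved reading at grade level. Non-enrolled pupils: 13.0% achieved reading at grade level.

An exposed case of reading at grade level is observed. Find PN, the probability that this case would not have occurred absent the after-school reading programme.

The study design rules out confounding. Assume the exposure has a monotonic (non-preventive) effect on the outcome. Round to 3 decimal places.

PN ≈ 0.822

p₁ = 0.73, p₀ = 0.13.
Under exogeneity and monotonicity, PN = (p₁ − p₀) / p₁.
PN = (0.73 − 0.13) / 0.73 = 0.6 / 0.73 ≈ 0.8219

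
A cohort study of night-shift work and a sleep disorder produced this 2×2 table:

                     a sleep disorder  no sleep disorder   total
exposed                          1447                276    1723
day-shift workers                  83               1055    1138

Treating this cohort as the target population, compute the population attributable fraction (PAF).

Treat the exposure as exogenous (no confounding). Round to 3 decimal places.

PAF ≈ 0.864

p₁ = P(outcome | exposed) = 1447/1723 = 0.83981
p₀ = P(outcome | unexposed) = 83/1138 = 0.072935
Exposure prevalence π = 1723/2861 = 0.60224; overall risk P(Y=1) = 0.53478.
Under exogeneity, PAF = [P(Y=1) − p₀]/P(Y=1).
PAF = (0.53478 − 0.072935) / 0.53478 ≈ 0.8636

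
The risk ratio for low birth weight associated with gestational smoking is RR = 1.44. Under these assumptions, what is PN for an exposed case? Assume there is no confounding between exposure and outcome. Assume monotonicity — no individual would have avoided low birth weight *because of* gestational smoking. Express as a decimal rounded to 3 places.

PN ≈ 0.306

Under exogeneity and monotonicity, PN = (RR − 1) / RR = 1 − 1/RR.
PN = (1.44 − 1) / 1.44 = 0.44 / 1.44 ≈ 0.3056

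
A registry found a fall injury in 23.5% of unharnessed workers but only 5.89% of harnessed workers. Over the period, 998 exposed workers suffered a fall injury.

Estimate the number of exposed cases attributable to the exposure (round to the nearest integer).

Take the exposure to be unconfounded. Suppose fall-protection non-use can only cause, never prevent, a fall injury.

about 748 cases

p₁ = 0.235, p₀ = 0.0589.
PN = (p₁ − p₀)/p₁ = (0.235 − 0.0589) / 0.235 ≈ 0.74936.
Attributable cases ≈ PN × (exposed cases) = 0.74936 × 998 ≈ 747.86.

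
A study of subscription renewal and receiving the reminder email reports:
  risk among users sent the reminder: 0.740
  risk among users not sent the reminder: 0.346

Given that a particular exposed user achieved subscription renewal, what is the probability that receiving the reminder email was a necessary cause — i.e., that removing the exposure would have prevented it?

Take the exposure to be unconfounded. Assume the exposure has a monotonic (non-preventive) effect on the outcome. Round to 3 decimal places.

PN ≈ 0.532

Let p₁ = 0.74, p₀ = 0.346.
Under exogeneity and monotonicity, PN = (p₁ − p₀) / p₁.
PN = (0.74 − 0.346) / 0.74 = 0.394 / 0.74 ≈ 0.5324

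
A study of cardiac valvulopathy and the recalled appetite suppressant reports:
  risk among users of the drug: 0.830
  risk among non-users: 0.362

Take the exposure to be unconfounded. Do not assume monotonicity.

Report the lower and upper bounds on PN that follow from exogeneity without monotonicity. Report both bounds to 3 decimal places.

0.564 ≤ PN ≤ 0.769

Let p₁ = 0.83, p₀ = 0.362.
Under exogeneity alone the bounds on PN are max{0,(p₁−p₀)/p₁} ≤ PN ≤ min{1,(1−p₀)/p₁}.
  lower = (p₁ − p₀)/p₁ = 0.468 / 0.83 ≈ 0.5639
  upper = min{1, (1 − p₀)/p₁} = 0.638 / 0.83 ≈ 0.7687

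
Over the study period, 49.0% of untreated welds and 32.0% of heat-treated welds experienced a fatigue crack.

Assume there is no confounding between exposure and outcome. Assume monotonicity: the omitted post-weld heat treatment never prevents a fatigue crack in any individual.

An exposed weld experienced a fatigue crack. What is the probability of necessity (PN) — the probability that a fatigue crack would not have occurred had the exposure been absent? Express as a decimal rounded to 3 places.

p₁ = 0.49, p₀ = 0.32.
Under exogeneity and monotonicity, PN = (p₁ − p₀) / p₁.
PN = (0.49 − 0.32) / 0.49 = 0.17 / 0.49 ≈ 0.3469

PN ≈ 0.347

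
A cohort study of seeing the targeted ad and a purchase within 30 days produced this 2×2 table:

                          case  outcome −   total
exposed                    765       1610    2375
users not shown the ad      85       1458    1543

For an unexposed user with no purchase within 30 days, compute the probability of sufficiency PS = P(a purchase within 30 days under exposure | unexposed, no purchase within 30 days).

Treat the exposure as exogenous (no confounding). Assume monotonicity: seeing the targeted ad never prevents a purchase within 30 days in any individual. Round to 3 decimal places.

PS ≈ 0.283

p₁ = P(outcome | exposed) = 765/2375 = 0.32211
p₀ = P(outcome | unexposed) = 85/1543 = 0.055087
Under exogeneity and monotonicity, PS = (p₁ − p₀)/(1 − p₀).
PS = (0.32211 − 0.055087) / 0.94491 ≈ 0.2826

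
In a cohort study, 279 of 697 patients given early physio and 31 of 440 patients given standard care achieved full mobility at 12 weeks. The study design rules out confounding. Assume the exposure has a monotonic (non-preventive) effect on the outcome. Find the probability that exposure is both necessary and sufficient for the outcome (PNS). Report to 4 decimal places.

p₁ = P(outcome | exposed) = 279/697 = 0.40029
p₀ = P(outcome | unexposed) = 31/440 = 0.070455
Under exogeneity and monotonicity, PNS = p₁ − p₀.
PNS = 0.40029 − 0.070455 = 0.32983

PNS ≈ 0.3298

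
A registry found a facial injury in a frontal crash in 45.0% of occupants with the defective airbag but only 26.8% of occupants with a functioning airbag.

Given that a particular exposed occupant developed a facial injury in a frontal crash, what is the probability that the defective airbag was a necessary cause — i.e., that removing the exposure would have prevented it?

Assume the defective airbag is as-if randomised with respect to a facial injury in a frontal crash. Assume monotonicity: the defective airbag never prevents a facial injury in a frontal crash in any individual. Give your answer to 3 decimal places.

PN ≈ 0.404

p₁ = 0.45, p₀ = 0.268.
Under exogeneity and monotonicity, PN = (p₁ − p₀) / p₁.
PN = (0.45 − 0.268) / 0.45 = 0.182 / 0.45 ≈ 0.4044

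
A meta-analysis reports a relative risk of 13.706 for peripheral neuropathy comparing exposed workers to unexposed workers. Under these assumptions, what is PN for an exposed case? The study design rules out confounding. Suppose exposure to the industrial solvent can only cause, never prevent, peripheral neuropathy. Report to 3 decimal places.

PN ≈ 0.927

Under exogeneity and monotonicity, PN = (RR − 1) / RR = 1 − 1/RR.
PN = (13.706 − 1) / 13.706 = 12.71 / 13.706 ≈ 0.9270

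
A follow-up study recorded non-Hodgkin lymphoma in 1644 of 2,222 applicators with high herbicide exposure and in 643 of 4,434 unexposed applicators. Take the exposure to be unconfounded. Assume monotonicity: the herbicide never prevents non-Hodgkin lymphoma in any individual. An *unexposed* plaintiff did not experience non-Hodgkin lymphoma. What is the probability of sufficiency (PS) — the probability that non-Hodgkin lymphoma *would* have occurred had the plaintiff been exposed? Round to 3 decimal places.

PS ≈ 0.696

p₁ = P(outcome | exposed) = 1644/2222 = 0.73987
p₀ = P(outcome | unexposed) = 643/4434 = 0.14502
Under exogeneity and monotonicity, PS = (p₁ − p₀) / (1 − p₀).
PS = (0.73987 − 0.14502) / (1 − 0.14502) = 0.59486 / 0.85498 ≈ 0.6958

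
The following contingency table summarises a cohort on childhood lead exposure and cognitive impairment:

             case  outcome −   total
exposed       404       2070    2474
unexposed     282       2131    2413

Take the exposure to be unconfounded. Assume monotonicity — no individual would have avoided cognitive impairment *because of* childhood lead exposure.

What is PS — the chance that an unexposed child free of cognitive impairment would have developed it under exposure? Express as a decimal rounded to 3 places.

p₁ = P(outcome | exposed) = 404/2474 = 0.1633
p₀ = P(outcome | unexposed) = 282/2413 = 0.11687
Under exogeneity and monotonicity, PS = (p₁ − p₀)/(1 − p₀).
PS = (0.1633 − 0.11687) / 0.88313 ≈ 0.0526

PS ≈ 0.053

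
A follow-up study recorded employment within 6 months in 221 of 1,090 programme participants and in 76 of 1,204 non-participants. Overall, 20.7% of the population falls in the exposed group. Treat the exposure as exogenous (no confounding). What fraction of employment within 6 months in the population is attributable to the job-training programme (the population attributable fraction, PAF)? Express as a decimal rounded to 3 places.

PAF ≈ 0.314

p₁ = P(outcome | exposed) = 221/1090 = 0.20275
p₀ = P(outcome | unexposed) = 76/1204 = 0.063123
Overall risk P(Y=1) = π·p₁ + (1−π)·p₀ = 0.207×0.20275 + 0.793×0.063123 = 0.092026.
Under exogeneity, PAF = [P(Y=1) − p₀] / P(Y=1).
PAF = (0.092026 − 0.063123) / 0.092026 ≈ 0.3141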